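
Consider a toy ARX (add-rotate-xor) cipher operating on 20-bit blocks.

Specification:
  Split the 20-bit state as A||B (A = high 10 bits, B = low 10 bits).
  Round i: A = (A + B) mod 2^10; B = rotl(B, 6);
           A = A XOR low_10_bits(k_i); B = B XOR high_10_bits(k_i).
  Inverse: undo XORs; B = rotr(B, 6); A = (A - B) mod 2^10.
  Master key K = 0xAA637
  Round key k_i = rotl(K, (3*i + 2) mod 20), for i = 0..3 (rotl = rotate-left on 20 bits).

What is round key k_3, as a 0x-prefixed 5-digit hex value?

K = 0xAA637
k_0 = rotl(K, (3*0+2) mod 20) = rotl(K, 2) = 0xA98DE
k_1 = rotl(K, (3*1+2) mod 20) = rotl(K, 5) = 0x4C6F5
k_2 = rotl(K, (3*2+2) mod 20) = rotl(K, 8) = 0x637AA
k_3 = rotl(K, (3*3+2) mod 20) = rotl(K, 11) = 0x1BD53

0x1BD53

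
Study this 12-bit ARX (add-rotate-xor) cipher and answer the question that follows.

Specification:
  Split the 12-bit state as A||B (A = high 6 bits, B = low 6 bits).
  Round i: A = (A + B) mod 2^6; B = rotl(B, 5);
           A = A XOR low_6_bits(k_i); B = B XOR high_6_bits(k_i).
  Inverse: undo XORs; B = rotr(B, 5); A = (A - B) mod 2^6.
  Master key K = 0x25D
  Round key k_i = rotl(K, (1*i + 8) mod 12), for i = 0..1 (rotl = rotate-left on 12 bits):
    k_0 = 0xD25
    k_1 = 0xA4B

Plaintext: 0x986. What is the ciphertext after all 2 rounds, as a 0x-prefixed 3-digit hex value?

s_0 = plaintext = 0x986
s_1 = Round(s_0, k_0) = 0x277
s_2 = Round(s_1, k_1) = 0x2D2

0x2D2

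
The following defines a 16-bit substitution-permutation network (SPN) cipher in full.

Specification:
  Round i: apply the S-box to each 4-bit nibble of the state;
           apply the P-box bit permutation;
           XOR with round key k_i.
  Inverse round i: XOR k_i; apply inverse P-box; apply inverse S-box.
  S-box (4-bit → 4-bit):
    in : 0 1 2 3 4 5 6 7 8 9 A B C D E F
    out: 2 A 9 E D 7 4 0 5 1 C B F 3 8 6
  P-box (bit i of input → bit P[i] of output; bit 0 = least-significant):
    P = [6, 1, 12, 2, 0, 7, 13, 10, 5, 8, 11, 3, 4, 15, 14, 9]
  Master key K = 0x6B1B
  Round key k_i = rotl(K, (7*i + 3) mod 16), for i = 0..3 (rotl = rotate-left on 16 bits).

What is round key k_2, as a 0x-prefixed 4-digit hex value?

0xD636

K = 0x6B1B
k_0 = rotl(K, (7*0+3) mod 16) = rotl(K, 3) = 0x58DB
k_1 = rotl(K, (7*1+3) mod 16) = rotl(K, 10) = 0x6DAC
k_2 = rotl(K, (7*2+3) mod 16) = rotl(K, 1) = 0xD636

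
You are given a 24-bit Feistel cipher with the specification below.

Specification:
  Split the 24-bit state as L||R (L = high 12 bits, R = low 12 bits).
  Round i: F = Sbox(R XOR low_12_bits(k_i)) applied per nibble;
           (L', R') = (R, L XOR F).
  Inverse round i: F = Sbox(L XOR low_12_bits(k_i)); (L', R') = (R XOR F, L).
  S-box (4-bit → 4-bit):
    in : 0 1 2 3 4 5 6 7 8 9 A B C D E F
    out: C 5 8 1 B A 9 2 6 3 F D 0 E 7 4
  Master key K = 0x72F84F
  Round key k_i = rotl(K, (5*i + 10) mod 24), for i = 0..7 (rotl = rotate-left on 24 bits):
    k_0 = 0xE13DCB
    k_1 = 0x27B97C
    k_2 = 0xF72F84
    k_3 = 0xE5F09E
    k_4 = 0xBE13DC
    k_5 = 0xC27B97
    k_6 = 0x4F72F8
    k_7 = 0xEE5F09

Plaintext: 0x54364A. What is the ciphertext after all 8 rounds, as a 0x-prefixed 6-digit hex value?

0x78EC40

s_0 = plaintext = 0x54364A
s_1 = Round(s_0, k_0) = 0x64A826
s_2 = Round(s_1, k_1) = 0x8263E5
s_3 = Round(s_2, k_2) = 0x3E58B3
s_4 = Round(s_3, k_3) = 0x8B356B
s_5 = Round(s_4, k_4) = 0x56B161
s_6 = Round(s_5, k_5) = 0x161A22
s_7 = Round(s_6, k_6) = 0xA2278E
s_8 = Round(s_7, k_7) = 0x78EC40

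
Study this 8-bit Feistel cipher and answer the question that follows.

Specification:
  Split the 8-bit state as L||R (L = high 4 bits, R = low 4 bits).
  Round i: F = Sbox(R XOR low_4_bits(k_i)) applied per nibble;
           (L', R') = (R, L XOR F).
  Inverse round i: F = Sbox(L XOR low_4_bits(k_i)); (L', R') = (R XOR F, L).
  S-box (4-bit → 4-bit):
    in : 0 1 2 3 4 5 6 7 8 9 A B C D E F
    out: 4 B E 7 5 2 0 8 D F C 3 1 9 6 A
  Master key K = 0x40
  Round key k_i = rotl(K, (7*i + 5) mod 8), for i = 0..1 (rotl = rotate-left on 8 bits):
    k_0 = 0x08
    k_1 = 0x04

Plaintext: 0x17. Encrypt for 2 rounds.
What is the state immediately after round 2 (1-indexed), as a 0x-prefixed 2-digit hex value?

s_0 = plaintext = 0x17
s_1 = Round(s_0, k_0) = 0x7B
s_2 = Round(s_1, k_1) = 0xBD

0xBD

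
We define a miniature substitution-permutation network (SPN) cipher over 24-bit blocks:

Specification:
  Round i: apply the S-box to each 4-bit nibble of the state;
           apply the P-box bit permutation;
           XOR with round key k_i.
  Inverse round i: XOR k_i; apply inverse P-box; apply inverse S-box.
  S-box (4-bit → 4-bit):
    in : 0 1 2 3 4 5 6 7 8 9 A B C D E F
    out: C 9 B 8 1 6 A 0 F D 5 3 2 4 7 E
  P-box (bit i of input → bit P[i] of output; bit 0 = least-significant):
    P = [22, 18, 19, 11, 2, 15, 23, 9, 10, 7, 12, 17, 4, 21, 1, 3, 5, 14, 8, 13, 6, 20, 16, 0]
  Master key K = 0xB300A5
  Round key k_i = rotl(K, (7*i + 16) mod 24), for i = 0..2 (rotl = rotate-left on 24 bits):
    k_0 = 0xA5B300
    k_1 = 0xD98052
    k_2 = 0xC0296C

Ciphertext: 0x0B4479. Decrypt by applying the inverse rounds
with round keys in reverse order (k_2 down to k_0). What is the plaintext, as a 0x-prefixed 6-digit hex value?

s_0 = ciphertext = 0x0B4479
s_1 = InvRound(s_0, k_2) = 0x0F41A9
s_2 = InvRound(s_1, k_1) = 0x2E965B
s_3 = InvRound(s_2, k_0) = 0x9091DD

0x9091DD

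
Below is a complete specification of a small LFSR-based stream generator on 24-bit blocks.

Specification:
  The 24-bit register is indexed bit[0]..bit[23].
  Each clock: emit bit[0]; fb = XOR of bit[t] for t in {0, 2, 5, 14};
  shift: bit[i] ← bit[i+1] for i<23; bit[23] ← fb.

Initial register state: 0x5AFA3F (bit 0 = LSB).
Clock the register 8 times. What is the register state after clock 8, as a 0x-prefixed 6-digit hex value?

reg_0 = 0x5AFA3F
clock 1: out=1, reg = 0x2D7D1F
clock 2: out=1, reg = 0x96BE8F
clock 3: out=1, reg = 0x4B5F47
clock 4: out=1, reg = 0xA5AFA3
clock 5: out=1, reg = 0x52D7D1
clock 6: out=1, reg = 0x296BE8
clock 7: out=0, reg = 0x14B5F4
clock 8: out=0, reg = 0x0A5AFA

0x0A5AFA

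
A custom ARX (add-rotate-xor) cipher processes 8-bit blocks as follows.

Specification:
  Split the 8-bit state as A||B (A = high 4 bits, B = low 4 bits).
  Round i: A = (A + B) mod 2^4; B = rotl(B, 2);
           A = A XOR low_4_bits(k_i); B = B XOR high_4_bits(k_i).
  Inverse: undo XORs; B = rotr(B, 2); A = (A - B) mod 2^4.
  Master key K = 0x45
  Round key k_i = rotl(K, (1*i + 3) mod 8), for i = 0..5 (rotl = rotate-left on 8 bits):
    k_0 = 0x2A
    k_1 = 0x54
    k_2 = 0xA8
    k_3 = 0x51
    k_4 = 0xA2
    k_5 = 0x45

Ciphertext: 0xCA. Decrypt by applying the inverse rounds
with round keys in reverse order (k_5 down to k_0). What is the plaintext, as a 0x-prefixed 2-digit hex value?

0xB6

s_0 = ciphertext = 0xCA
s_1 = InvRound(s_0, k_5) = 0xEB
s_2 = InvRound(s_1, k_4) = 0x84
s_3 = InvRound(s_2, k_3) = 0x54
s_4 = InvRound(s_3, k_2) = 0x2B
s_5 = InvRound(s_4, k_1) = 0xBB
s_6 = InvRound(s_5, k_0) = 0xB6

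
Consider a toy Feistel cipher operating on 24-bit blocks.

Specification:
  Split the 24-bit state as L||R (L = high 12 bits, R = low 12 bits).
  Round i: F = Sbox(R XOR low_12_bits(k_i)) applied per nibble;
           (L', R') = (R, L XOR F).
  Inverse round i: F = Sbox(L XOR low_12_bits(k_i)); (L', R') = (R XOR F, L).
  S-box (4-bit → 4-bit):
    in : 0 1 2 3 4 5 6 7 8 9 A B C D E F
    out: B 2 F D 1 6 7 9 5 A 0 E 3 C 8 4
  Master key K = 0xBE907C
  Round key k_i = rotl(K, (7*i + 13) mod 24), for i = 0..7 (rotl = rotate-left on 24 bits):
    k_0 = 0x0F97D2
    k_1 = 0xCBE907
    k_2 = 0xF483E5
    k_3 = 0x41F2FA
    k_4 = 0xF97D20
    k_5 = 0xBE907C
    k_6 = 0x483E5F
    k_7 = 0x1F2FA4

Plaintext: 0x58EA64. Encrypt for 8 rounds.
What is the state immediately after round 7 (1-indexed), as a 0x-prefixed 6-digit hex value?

s_0 = plaintext = 0x58EA64
s_1 = Round(s_0, k_0) = 0xA64969
s_2 = Round(s_1, k_1) = 0x96911C
s_3 = Round(s_2, k_2) = 0x11C623
s_4 = Round(s_3, k_3) = 0x6230D6
s_5 = Round(s_4, k_4) = 0x0D6A64
s_6 = Round(s_5, k_5) = 0xA640F3
s_7 = Round(s_6, k_6) = 0x0F3267
s_8 = Round(s_7, k_7) = 0x267CCE

0x0F3267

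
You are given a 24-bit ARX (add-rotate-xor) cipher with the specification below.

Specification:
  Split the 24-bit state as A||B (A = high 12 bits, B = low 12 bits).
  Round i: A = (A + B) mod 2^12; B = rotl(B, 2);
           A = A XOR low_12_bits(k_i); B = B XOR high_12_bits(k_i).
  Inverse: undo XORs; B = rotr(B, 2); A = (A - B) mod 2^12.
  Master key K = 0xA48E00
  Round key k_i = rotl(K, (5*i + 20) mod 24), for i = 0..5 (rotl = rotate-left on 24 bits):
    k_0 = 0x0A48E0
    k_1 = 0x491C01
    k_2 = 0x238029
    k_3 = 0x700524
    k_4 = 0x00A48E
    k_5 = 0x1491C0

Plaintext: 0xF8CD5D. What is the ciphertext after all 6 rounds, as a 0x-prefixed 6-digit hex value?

s_0 = plaintext = 0xF8CD5D
s_1 = Round(s_0, k_0) = 0x4095D3
s_2 = Round(s_1, k_1) = 0x5DD3DC
s_3 = Round(s_2, k_2) = 0x990D48
s_4 = Round(s_3, k_3) = 0x3FC223
s_5 = Round(s_4, k_4) = 0x291886
s_6 = Round(s_5, k_5) = 0xAD7353

0xAD7353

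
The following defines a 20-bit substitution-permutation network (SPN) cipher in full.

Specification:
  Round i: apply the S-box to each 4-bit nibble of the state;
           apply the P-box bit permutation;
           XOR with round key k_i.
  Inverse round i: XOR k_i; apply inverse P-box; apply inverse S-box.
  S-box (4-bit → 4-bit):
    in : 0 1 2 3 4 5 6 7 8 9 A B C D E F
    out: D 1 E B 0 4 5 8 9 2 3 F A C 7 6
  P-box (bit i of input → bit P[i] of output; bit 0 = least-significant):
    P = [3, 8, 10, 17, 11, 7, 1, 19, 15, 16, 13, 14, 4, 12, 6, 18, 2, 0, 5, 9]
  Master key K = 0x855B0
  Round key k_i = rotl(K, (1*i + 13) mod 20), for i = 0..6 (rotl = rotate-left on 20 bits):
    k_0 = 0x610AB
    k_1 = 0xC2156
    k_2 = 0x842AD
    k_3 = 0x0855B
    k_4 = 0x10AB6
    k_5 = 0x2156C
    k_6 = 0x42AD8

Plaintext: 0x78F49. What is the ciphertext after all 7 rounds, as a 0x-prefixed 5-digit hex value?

0xE4044

s_0 = plaintext = 0x78F49
s_1 = Round(s_0, k_0) = 0x333BB
s_2 = Round(s_1, k_1) = 0x3FEC9
s_3 = Round(s_2, k_2) = 0x1F168
s_4 = Round(s_3, k_3) = 0x21D15
s_5 = Round(s_4, k_4) = 0x16487
s_6 = Round(s_5, k_5) = 0x81D38
s_7 = Round(s_6, k_6) = 0xE4044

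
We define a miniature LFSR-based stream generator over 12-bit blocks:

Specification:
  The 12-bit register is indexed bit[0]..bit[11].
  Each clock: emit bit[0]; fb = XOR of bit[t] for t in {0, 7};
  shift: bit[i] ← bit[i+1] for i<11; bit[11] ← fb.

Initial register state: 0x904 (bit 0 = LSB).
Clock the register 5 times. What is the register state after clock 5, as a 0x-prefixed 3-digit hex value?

reg_0 = 0x904
clock 1: out=0, reg = 0x482
clock 2: out=0, reg = 0xA41
clock 3: out=1, reg = 0xD20
clock 4: out=0, reg = 0x690
clock 5: out=0, reg = 0xB48

0xB48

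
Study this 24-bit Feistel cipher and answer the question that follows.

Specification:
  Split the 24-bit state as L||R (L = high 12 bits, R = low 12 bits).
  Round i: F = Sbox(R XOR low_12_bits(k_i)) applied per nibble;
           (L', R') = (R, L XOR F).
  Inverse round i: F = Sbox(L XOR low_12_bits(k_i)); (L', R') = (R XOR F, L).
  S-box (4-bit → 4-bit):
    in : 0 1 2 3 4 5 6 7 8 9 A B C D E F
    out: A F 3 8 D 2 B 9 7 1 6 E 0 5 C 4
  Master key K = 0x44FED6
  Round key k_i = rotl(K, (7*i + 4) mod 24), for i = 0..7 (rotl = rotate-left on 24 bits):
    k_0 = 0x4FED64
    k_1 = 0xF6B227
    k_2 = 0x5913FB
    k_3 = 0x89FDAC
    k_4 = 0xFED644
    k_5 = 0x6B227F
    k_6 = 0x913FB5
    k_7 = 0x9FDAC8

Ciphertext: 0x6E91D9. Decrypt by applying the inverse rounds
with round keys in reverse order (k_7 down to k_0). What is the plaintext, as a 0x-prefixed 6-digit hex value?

0xB974EE

s_0 = ciphertext = 0x6E91D9
s_1 = InvRound(s_0, k_7) = 0x1E66E9
s_2 = InvRound(s_1, k_6) = 0xAC11E6
s_3 = InvRound(s_2, k_5) = 0x60AAC1
s_4 = InvRound(s_3, k_4) = 0x01D60A
s_5 = InvRound(s_4, k_3) = 0x3E501D
s_6 = InvRound(s_5, k_2) = 0xAE13E5
s_7 = InvRound(s_6, k_1) = 0x4EEAE1
s_8 = InvRound(s_7, k_0) = 0xB974EE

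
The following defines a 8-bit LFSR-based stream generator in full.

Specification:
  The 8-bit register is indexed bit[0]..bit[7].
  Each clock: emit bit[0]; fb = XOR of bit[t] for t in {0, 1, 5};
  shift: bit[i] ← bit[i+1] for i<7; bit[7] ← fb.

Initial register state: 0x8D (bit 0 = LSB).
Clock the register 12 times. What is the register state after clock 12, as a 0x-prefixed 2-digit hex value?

reg_0 = 0x8D
clock 1: out=1, reg = 0xC6
clock 2: out=0, reg = 0xE3
clock 3: out=1, reg = 0xF1
clock 4: out=1, reg = 0x78
clock 5: out=0, reg = 0xBC
clock 6: out=0, reg = 0xDE
clock 7: out=0, reg = 0xEF
clock 8: out=1, reg = 0xF7
clock 9: out=1, reg = 0xFB
clock 10: out=1, reg = 0xFD
clock 11: out=1, reg = 0x7E
clock 12: out=0, reg = 0x3F

0x3F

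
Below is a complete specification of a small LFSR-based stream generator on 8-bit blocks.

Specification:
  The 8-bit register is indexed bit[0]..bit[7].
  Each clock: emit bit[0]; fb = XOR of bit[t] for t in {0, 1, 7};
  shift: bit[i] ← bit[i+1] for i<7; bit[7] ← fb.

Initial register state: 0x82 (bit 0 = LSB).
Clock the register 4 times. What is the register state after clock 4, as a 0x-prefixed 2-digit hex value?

0xE8

reg_0 = 0x82
clock 1: out=0, reg = 0x41
clock 2: out=1, reg = 0xA0
clock 3: out=0, reg = 0xD0
clock 4: out=0, reg = 0xE8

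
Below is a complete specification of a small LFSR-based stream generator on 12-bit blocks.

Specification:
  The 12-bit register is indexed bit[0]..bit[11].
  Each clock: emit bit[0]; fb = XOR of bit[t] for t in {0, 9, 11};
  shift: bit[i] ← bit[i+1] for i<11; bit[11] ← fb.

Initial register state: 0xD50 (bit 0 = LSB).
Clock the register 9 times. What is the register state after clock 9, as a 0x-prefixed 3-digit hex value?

0xAAE

reg_0 = 0xD50
clock 1: out=0, reg = 0xEA8
clock 2: out=0, reg = 0x754
clock 3: out=0, reg = 0xBAA
clock 4: out=0, reg = 0x5D5
clock 5: out=1, reg = 0xAEA
clock 6: out=0, reg = 0x575
clock 7: out=1, reg = 0xABA
clock 8: out=0, reg = 0x55D
clock 9: out=1, reg = 0xAAE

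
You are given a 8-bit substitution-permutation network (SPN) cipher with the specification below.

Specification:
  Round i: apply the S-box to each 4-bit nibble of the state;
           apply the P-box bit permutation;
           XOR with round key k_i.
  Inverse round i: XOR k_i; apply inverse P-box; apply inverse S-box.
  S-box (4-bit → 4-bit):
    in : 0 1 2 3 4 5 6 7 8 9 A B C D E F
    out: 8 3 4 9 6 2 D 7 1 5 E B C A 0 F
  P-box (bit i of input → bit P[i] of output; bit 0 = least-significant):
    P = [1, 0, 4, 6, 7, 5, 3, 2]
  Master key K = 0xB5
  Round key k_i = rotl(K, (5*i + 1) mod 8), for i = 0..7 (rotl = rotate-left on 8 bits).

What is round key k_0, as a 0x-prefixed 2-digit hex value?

K = 0xB5
k_0 = rotl(K, (5*0+1) mod 8) = rotl(K, 1) = 0x6B

0x6B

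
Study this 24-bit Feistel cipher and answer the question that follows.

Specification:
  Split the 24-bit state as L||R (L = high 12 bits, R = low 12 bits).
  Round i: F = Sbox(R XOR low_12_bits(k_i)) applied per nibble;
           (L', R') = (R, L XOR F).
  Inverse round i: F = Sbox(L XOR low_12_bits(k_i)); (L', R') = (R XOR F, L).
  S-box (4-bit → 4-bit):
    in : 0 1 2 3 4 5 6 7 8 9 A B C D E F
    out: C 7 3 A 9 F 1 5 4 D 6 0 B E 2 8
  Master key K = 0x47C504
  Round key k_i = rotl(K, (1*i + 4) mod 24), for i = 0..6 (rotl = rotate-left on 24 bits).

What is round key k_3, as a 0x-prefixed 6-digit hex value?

K = 0x47C504
k_0 = rotl(K, (1*0+4) mod 24) = rotl(K, 4) = 0x7C5044
k_1 = rotl(K, (1*1+4) mod 24) = rotl(K, 5) = 0xF8A088
k_2 = rotl(K, (1*2+4) mod 24) = rotl(K, 6) = 0xF14111
k_3 = rotl(K, (1*3+4) mod 24) = rotl(K, 7) = 0xE28223

0xE28223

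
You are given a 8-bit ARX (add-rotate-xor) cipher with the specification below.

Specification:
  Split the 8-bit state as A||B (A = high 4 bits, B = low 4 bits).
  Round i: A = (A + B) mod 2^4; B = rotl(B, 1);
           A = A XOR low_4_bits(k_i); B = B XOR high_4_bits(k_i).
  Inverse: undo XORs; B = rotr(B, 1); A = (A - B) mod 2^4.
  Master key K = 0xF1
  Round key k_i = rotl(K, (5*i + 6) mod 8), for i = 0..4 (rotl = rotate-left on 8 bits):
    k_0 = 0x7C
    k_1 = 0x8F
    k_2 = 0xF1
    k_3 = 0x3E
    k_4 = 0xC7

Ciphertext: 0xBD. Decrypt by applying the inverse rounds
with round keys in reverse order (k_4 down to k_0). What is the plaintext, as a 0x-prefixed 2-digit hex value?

s_0 = ciphertext = 0xBD
s_1 = InvRound(s_0, k_4) = 0x48
s_2 = InvRound(s_1, k_3) = 0xDD
s_3 = InvRound(s_2, k_2) = 0xB1
s_4 = InvRound(s_3, k_1) = 0x8C
s_5 = InvRound(s_4, k_0) = 0x7D

0x7D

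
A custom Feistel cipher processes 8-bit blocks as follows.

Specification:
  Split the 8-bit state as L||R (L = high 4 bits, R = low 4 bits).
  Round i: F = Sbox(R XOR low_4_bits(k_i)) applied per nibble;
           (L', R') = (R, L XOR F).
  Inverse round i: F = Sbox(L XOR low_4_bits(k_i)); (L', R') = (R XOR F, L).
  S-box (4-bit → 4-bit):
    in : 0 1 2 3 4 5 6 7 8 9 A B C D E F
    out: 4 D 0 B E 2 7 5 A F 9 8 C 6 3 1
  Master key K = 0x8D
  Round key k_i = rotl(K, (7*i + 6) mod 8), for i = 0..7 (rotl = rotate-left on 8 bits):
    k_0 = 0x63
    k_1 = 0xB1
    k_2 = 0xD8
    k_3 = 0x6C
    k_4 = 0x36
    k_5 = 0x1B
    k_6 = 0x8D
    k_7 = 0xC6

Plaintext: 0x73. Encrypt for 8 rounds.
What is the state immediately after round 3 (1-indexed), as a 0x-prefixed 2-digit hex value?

0x3B

s_0 = plaintext = 0x73
s_1 = Round(s_0, k_0) = 0x33
s_2 = Round(s_1, k_1) = 0x33
s_3 = Round(s_2, k_2) = 0x3B
s_4 = Round(s_3, k_3) = 0xB6
s_5 = Round(s_4, k_4) = 0x6F
s_6 = Round(s_5, k_5) = 0xF8
s_7 = Round(s_6, k_6) = 0x8D
s_8 = Round(s_7, k_7) = 0xD0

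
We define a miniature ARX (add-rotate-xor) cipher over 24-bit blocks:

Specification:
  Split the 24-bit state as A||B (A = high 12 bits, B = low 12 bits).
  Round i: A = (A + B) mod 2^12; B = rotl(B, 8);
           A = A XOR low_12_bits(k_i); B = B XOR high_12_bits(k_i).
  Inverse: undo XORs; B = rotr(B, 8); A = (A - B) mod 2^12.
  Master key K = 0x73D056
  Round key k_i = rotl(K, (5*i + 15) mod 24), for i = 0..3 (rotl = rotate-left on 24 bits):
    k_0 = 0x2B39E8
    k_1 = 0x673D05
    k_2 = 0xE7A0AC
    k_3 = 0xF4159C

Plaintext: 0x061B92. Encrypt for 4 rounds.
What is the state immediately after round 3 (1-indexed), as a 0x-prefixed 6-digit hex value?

0xB3FDBD

s_0 = plaintext = 0x061B92
s_1 = Round(s_0, k_0) = 0x21B00A
s_2 = Round(s_1, k_1) = 0xF20C73
s_3 = Round(s_2, k_2) = 0xB3FDBD
s_4 = Round(s_3, k_3) = 0xD6029A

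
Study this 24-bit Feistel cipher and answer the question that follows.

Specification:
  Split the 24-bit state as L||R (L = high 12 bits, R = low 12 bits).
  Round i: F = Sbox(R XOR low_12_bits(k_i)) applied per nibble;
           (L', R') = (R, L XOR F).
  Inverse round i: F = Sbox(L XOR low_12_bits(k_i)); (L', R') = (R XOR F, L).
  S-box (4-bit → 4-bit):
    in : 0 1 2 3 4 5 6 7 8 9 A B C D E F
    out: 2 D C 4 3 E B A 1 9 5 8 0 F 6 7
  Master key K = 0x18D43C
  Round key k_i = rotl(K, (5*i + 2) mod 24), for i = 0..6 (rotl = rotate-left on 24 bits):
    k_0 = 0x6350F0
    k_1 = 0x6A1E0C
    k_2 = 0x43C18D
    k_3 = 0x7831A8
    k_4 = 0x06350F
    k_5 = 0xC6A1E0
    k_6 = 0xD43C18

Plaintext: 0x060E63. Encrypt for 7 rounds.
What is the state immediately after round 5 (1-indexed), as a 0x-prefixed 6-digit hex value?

s_0 = plaintext = 0x060E63
s_1 = Round(s_0, k_0) = 0xE636F4
s_2 = Round(s_1, k_1) = 0x6F4F12
s_3 = Round(s_2, k_2) = 0xF12063
s_4 = Round(s_3, k_3) = 0x06321A
s_5 = Round(s_4, k_4) = 0x21AABD
s_6 = Round(s_5, k_5) = 0xABDAF5
s_7 = Round(s_6, k_6) = 0xAF51D2

0x21AABD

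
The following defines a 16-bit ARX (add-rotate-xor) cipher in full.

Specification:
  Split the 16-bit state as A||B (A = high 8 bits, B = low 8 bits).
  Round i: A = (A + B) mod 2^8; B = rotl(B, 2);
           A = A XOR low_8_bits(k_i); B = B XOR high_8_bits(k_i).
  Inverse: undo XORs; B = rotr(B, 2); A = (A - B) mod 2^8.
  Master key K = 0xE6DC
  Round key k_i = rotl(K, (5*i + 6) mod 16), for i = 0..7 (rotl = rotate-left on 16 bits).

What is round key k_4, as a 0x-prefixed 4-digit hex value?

K = 0xE6DC
k_0 = rotl(K, (5*0+6) mod 16) = rotl(K, 6) = 0xB739
k_1 = rotl(K, (5*1+6) mod 16) = rotl(K, 11) = 0xE736
k_2 = rotl(K, (5*2+6) mod 16) = rotl(K, 0) = 0xE6DC
k_3 = rotl(K, (5*3+6) mod 16) = rotl(K, 5) = 0xDB9C
k_4 = rotl(K, (5*4+6) mod 16) = rotl(K, 10) = 0x739B

0x739B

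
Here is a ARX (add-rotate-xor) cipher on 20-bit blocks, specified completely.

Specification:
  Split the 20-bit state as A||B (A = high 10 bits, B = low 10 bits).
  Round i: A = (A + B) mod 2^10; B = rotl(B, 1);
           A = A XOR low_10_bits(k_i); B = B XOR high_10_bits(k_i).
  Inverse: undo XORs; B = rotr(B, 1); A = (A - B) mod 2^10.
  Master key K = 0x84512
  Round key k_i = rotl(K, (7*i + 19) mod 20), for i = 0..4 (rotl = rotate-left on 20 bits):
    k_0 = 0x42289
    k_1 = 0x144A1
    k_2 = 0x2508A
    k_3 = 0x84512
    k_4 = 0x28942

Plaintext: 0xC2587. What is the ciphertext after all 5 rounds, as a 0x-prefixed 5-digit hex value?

s_0 = plaintext = 0xC2587
s_1 = Round(s_0, k_0) = 0x86606
s_2 = Round(s_1, k_1) = 0x2F85C
s_3 = Round(s_2, k_2) = 0x6402C
s_4 = Round(s_3, k_3) = 0x2BA49
s_5 = Round(s_4, k_4) = 0xED431

0xED431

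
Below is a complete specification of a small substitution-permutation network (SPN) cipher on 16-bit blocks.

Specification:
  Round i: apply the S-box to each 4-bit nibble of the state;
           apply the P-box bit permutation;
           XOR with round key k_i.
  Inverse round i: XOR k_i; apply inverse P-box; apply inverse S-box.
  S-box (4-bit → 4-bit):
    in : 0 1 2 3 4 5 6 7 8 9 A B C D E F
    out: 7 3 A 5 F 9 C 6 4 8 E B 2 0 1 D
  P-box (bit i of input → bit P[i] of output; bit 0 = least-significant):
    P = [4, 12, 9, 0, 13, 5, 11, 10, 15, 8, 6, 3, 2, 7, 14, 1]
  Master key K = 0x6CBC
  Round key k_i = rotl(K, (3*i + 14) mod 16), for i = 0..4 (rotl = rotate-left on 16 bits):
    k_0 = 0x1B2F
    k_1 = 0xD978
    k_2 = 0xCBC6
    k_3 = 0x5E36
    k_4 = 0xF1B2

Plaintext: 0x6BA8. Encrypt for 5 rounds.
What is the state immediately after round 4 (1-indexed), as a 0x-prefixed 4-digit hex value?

0x353B

s_0 = plaintext = 0x6BA8
s_1 = Round(s_0, k_0) = 0xD405
s_2 = Round(s_1, k_1) = 0x7001
s_3 = Round(s_2, k_2) = 0x3236
s_4 = Round(s_3, k_3) = 0x353B
s_5 = Round(s_4, k_4) = 0x09AF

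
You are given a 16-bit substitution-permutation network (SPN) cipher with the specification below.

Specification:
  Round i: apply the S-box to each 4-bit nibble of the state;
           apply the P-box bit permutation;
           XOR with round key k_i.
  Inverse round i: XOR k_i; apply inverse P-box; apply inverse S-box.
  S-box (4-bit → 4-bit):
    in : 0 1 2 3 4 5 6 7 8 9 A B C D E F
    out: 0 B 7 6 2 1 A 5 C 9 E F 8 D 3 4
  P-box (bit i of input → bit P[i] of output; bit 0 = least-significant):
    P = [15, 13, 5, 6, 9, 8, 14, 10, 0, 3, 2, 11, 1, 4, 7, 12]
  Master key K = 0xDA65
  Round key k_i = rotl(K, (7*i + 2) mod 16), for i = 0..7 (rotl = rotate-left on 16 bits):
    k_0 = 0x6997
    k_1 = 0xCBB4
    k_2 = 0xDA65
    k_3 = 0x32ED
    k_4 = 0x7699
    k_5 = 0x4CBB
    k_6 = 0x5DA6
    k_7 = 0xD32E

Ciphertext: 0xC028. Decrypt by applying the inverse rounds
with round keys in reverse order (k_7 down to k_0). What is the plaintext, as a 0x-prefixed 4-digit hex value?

0x3E5C

s_0 = ciphertext = 0xC028
s_1 = InvRound(s_0, k_7) = 0x9FE0
s_2 = InvRound(s_1, k_6) = 0x5F79
s_3 = InvRound(s_2, k_5) = 0xD0EC
s_4 = InvRound(s_3, k_4) = 0x479B
s_5 = InvRound(s_4, k_3) = 0x1FAA
s_6 = InvRound(s_5, k_2) = 0x72A9
s_7 = InvRound(s_6, k_1) = 0x6B4E
s_8 = InvRound(s_7, k_0) = 0x3E5C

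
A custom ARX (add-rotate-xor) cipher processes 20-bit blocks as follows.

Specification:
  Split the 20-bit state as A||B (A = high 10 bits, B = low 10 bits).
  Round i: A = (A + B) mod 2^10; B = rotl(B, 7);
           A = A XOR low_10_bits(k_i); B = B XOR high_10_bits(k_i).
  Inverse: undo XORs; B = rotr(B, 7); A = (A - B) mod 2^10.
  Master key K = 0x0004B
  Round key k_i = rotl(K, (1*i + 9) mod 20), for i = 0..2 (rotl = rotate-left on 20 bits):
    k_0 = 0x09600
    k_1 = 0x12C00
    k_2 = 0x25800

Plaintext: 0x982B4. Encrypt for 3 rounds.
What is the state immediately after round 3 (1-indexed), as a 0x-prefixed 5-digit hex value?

0xC3226

s_0 = plaintext = 0x982B4
s_1 = Round(s_0, k_0) = 0xC5273
s_2 = Round(s_1, k_1) = 0x61D85
s_3 = Round(s_2, k_2) = 0xC3226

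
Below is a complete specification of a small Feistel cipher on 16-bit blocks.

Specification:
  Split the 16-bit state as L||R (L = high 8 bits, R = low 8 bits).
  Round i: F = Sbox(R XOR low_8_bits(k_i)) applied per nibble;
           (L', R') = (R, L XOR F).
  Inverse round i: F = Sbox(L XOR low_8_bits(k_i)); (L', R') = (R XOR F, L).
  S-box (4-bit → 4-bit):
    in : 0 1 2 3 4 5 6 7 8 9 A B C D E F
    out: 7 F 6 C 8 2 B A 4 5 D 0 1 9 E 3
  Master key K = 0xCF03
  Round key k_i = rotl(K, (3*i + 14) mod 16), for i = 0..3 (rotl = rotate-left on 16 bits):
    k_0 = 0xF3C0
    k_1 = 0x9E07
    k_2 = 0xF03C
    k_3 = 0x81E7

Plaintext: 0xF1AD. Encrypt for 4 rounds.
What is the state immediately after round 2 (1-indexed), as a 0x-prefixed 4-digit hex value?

s_0 = plaintext = 0xF1AD
s_1 = Round(s_0, k_0) = 0xAD48
s_2 = Round(s_1, k_1) = 0x482E
s_3 = Round(s_2, k_2) = 0x2EBE
s_4 = Round(s_3, k_3) = 0xBE0B

0x482E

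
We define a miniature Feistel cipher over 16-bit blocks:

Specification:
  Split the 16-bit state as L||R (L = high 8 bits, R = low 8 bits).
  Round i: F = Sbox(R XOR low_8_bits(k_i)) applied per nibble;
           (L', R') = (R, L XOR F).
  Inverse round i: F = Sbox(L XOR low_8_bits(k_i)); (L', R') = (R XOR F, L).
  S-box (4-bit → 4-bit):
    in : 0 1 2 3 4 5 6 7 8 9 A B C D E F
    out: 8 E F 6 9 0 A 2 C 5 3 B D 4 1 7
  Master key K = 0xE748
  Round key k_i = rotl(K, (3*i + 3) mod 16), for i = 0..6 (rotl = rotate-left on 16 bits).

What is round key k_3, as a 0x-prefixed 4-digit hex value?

K = 0xE748
k_0 = rotl(K, (3*0+3) mod 16) = rotl(K, 3) = 0x3A47
k_1 = rotl(K, (3*1+3) mod 16) = rotl(K, 6) = 0xD239
k_2 = rotl(K, (3*2+3) mod 16) = rotl(K, 9) = 0x91CE
k_3 = rotl(K, (3*3+3) mod 16) = rotl(K, 12) = 0x8E74

0x8E74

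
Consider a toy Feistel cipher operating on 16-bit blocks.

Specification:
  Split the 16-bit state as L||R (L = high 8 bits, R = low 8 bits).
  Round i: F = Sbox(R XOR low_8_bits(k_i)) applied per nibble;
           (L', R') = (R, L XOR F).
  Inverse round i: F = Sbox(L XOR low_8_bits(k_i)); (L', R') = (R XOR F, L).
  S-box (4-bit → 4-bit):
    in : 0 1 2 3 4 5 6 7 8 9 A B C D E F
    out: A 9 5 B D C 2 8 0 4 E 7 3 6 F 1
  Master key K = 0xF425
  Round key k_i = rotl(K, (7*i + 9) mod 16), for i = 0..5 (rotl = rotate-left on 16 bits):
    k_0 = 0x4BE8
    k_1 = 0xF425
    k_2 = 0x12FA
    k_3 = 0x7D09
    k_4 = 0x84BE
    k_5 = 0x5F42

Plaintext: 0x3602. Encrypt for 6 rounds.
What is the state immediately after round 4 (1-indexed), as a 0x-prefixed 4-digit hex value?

0x67DB

s_0 = plaintext = 0x3602
s_1 = Round(s_0, k_0) = 0x02C8
s_2 = Round(s_1, k_1) = 0xC8F4
s_3 = Round(s_2, k_2) = 0xF467
s_4 = Round(s_3, k_3) = 0x67DB
s_5 = Round(s_4, k_4) = 0xDB4B
s_6 = Round(s_5, k_5) = 0x4B7F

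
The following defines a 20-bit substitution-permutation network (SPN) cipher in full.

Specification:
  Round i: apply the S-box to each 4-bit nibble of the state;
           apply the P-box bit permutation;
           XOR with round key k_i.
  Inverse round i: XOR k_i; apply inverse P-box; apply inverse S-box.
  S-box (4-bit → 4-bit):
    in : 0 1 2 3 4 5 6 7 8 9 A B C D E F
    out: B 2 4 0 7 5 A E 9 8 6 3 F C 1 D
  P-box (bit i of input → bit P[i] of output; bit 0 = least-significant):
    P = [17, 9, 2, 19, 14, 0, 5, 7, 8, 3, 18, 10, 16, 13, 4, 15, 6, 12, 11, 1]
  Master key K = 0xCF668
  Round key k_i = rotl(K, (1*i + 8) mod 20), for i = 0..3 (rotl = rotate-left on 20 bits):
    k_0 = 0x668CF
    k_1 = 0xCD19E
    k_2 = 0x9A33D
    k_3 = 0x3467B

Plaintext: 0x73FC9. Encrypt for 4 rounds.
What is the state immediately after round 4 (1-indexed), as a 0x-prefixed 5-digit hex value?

0x0E01F

s_0 = plaintext = 0x73FC9
s_1 = Round(s_0, k_0) = 0xA356C
s_2 = Round(s_1, k_1) = 0x2CA1B
s_3 = Round(s_2, k_2) = 0xE0924
s_4 = Round(s_3, k_3) = 0x0E01F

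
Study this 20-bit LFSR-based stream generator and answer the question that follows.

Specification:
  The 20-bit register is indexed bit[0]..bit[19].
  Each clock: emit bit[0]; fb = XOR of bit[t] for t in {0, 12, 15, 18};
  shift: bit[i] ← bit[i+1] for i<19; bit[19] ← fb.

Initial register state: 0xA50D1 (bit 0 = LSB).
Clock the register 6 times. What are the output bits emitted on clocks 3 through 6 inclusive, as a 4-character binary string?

0010

reg_0 = 0xA50D1
clock 1: out=1, reg = 0x52868
clock 2: out=0, reg = 0xA9434
clock 3: out=0, reg = 0x54A1A
clock 4: out=0, reg = 0xAA50D
clock 5: out=1, reg = 0x55286
clock 6: out=0, reg = 0x2A943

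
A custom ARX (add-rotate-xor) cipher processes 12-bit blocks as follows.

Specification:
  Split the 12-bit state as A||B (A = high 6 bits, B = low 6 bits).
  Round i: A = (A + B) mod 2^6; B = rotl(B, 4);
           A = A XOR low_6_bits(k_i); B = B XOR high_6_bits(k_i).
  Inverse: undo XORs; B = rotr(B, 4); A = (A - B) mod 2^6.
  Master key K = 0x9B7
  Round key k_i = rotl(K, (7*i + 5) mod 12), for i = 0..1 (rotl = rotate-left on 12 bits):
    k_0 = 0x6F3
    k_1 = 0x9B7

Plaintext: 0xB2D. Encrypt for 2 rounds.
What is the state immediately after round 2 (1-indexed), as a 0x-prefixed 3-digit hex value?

s_0 = plaintext = 0xB2D
s_1 = Round(s_0, k_0) = 0xA80
s_2 = Round(s_1, k_1) = 0x766

0x766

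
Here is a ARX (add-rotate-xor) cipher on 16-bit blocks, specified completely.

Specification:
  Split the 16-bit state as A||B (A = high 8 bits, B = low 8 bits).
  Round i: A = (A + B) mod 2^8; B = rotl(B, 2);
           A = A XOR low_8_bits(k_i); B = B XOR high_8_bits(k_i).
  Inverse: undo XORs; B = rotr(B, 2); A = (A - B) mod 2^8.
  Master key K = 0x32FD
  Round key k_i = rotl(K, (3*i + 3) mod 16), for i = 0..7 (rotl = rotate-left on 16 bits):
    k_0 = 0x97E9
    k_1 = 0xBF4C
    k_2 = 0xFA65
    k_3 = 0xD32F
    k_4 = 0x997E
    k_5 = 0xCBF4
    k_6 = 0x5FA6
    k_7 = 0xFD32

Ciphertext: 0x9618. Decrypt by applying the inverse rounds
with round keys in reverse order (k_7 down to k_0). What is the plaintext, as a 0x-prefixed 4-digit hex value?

s_0 = ciphertext = 0x9618
s_1 = InvRound(s_0, k_7) = 0x2B79
s_2 = InvRound(s_1, k_6) = 0x0489
s_3 = InvRound(s_2, k_5) = 0x6090
s_4 = InvRound(s_3, k_4) = 0xDC42
s_5 = InvRound(s_4, k_3) = 0x8F64
s_6 = InvRound(s_5, k_2) = 0x43A7
s_7 = InvRound(s_6, k_1) = 0x0906
s_8 = InvRound(s_7, k_0) = 0x7C64

0x7C64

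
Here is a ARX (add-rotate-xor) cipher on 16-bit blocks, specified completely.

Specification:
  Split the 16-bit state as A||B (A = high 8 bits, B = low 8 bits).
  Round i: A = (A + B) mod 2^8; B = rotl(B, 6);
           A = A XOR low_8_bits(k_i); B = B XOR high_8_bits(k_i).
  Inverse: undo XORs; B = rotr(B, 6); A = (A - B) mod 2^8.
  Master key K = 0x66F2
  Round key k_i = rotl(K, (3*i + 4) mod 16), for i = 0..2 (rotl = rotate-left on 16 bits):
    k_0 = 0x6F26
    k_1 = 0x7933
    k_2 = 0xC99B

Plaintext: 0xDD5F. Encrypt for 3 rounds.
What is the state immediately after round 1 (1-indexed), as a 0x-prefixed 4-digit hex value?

0x1AB8

s_0 = plaintext = 0xDD5F
s_1 = Round(s_0, k_0) = 0x1AB8
s_2 = Round(s_1, k_1) = 0xE157
s_3 = Round(s_2, k_2) = 0xA31C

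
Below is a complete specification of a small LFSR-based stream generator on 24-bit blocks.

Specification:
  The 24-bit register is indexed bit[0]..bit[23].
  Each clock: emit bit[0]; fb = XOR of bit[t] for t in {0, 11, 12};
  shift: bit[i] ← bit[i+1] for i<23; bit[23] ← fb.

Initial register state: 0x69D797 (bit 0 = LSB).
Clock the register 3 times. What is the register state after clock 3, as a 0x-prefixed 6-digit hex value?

0x0D3AF2

reg_0 = 0x69D797
clock 1: out=1, reg = 0x34EBCB
clock 2: out=1, reg = 0x1A75E5
clock 3: out=1, reg = 0x0D3AF2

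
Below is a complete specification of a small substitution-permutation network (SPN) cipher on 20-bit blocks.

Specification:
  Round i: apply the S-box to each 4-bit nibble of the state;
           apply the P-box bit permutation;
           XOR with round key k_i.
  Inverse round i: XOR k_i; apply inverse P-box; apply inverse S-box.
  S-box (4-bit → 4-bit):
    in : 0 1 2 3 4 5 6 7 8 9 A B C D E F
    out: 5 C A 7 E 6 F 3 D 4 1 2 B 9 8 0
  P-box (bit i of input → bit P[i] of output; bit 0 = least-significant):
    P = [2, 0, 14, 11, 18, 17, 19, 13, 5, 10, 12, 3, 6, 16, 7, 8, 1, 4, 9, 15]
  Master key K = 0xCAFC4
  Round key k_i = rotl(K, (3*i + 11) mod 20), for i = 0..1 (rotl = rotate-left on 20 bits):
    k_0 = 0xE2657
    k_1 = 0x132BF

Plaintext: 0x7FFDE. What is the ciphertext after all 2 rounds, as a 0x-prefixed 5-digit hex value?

s_0 = plaintext = 0x7FFDE
s_1 = Round(s_0, k_0) = 0xA0E45
s_2 = Round(s_1, k_1) = 0xB5274

0xB5274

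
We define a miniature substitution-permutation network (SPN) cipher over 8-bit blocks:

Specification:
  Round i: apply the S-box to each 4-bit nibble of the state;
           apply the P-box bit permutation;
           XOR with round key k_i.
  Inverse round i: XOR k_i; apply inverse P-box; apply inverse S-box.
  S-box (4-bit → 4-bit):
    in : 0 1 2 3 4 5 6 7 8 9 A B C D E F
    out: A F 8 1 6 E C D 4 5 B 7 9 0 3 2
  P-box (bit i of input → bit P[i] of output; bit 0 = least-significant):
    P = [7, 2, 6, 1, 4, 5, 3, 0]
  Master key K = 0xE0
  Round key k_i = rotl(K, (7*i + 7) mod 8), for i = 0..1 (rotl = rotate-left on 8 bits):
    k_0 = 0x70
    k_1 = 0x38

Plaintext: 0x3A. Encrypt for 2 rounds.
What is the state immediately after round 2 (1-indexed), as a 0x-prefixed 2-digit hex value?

0x4A

s_0 = plaintext = 0x3A
s_1 = Round(s_0, k_0) = 0xE6
s_2 = Round(s_1, k_1) = 0x4A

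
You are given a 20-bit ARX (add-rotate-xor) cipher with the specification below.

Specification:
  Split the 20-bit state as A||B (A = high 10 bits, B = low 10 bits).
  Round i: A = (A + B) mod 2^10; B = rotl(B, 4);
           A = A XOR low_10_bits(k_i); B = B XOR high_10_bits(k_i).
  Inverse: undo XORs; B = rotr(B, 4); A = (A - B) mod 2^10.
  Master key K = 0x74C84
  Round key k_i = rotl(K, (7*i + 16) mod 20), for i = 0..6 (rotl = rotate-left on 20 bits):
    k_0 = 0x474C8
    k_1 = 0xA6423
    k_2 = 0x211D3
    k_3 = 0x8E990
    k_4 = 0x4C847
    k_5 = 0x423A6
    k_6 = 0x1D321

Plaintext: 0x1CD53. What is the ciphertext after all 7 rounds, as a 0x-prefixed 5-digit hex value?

0x01747

s_0 = plaintext = 0x1CD53
s_1 = Round(s_0, k_0) = 0x43828
s_2 = Round(s_1, k_1) = 0x45419
s_3 = Round(s_2, k_2) = 0x3F514
s_4 = Round(s_3, k_3) = 0xE077E
s_5 = Round(s_4, k_4) = 0xAE2DF
s_6 = Round(s_5, k_5) = 0x8C4F3
s_7 = Round(s_6, k_6) = 0x01747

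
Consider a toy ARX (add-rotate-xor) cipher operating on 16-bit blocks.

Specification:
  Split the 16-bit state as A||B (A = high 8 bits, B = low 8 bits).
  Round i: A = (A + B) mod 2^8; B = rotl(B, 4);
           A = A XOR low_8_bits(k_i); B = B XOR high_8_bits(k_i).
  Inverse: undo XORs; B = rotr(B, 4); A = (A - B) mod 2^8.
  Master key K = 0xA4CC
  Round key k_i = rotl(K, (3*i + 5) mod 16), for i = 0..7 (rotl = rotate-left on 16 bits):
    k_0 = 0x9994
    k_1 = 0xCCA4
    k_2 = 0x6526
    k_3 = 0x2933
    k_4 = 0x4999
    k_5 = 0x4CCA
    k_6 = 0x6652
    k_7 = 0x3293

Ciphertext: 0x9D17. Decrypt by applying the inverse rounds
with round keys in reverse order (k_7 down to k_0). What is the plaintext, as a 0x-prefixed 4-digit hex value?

0x76B1

s_0 = ciphertext = 0x9D17
s_1 = InvRound(s_0, k_7) = 0xBC52
s_2 = InvRound(s_1, k_6) = 0xAB43
s_3 = InvRound(s_2, k_5) = 0x71F0
s_4 = InvRound(s_3, k_4) = 0x4D9B
s_5 = InvRound(s_4, k_3) = 0x532B
s_6 = InvRound(s_5, k_2) = 0x91E4
s_7 = InvRound(s_6, k_1) = 0xB382
s_8 = InvRound(s_7, k_0) = 0x76B1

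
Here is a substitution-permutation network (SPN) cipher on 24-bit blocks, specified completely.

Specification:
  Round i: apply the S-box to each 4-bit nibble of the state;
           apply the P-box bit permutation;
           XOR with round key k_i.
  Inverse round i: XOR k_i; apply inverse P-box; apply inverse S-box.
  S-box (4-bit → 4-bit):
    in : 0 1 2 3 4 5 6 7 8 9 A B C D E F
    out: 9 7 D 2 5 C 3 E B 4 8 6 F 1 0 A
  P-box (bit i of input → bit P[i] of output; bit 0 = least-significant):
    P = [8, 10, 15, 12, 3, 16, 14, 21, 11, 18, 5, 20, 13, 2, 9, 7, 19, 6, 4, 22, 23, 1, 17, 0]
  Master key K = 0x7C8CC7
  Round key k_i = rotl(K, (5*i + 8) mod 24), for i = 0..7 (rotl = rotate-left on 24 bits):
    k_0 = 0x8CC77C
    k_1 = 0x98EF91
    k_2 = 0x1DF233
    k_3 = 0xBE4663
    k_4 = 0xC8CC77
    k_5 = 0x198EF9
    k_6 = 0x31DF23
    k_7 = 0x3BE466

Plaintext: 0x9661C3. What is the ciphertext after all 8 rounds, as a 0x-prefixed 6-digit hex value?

0x3544F7

s_0 = plaintext = 0x9661C3
s_1 = Round(s_0, k_0) = 0xA3AB10
s_2 = Round(s_1, k_1) = 0x9DBE78
s_3 = Round(s_2, k_2) = 0x36A537
s_4 = Round(s_3, k_3) = 0xA7D281
s_5 = Round(s_4, k_4) = 0xB9610E
s_6 = Round(s_5, k_5) = 0x3FA6C7
s_7 = Round(s_6, k_6) = 0x5403E9
s_8 = Round(s_7, k_7) = 0x3544F7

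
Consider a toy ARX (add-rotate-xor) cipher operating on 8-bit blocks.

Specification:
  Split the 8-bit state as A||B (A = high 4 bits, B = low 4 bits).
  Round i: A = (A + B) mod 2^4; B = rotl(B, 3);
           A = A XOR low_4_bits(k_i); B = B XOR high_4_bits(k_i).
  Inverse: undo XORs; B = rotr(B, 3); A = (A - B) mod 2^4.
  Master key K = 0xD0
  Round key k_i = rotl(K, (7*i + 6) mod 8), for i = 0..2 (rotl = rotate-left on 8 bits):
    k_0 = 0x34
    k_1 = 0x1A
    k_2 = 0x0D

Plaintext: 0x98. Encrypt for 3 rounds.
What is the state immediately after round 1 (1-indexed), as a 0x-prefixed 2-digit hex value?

s_0 = plaintext = 0x98
s_1 = Round(s_0, k_0) = 0x57
s_2 = Round(s_1, k_1) = 0x6A
s_3 = Round(s_2, k_2) = 0xD5

0x57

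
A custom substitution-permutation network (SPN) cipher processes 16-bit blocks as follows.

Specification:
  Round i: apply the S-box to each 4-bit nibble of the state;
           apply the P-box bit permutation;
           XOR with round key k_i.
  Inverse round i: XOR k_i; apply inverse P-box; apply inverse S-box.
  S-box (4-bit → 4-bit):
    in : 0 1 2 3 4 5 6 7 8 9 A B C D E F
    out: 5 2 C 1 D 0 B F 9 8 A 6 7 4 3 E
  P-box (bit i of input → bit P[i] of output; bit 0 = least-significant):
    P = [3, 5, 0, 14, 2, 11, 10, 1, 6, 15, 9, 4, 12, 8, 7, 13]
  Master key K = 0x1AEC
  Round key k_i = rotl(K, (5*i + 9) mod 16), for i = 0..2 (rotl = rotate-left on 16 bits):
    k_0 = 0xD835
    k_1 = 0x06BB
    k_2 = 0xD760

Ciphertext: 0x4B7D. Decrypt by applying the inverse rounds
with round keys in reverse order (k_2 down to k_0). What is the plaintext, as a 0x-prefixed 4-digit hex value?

0x0354

s_0 = ciphertext = 0x4B7D
s_1 = InvRound(s_0, k_2) = 0x3AC0
s_2 = InvRound(s_1, k_1) = 0x88FC
s_3 = InvRound(s_2, k_0) = 0x0354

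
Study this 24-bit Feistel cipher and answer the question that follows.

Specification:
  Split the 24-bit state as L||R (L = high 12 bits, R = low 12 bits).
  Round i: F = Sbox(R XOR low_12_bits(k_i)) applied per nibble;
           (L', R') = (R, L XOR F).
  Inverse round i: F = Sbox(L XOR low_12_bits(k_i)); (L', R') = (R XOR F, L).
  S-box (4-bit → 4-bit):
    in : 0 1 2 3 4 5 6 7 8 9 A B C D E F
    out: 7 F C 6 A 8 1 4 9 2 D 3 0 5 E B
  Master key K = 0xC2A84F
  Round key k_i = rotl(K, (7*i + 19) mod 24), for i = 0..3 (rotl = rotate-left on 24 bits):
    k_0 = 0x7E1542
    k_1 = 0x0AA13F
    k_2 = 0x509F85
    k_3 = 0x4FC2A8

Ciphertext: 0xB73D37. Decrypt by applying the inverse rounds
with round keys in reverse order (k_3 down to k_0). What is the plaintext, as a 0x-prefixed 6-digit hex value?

0x72BAB2

s_0 = ciphertext = 0xB73D37
s_1 = InvRound(s_0, k_3) = 0xF64B73
s_2 = InvRound(s_1, k_2) = 0xC9CF64
s_3 = InvRound(s_2, k_1) = 0xAB2C9C
s_4 = InvRound(s_3, k_0) = 0x72BAB2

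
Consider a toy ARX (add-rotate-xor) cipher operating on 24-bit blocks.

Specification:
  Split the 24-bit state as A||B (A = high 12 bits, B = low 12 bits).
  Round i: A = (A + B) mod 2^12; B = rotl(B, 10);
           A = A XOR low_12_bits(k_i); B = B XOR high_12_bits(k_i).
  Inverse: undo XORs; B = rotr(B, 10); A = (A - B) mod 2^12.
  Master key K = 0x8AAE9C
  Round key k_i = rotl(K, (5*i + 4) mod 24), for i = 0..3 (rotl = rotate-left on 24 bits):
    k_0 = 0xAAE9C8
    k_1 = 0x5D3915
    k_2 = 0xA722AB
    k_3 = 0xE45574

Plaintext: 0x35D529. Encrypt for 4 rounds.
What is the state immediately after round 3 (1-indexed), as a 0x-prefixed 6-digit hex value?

s_0 = plaintext = 0x35D529
s_1 = Round(s_0, k_0) = 0x14EFE4
s_2 = Round(s_1, k_1) = 0x82762A
s_3 = Round(s_2, k_2) = 0xCFA3F8
s_4 = Round(s_3, k_3) = 0x586EBB

0xCFA3F8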